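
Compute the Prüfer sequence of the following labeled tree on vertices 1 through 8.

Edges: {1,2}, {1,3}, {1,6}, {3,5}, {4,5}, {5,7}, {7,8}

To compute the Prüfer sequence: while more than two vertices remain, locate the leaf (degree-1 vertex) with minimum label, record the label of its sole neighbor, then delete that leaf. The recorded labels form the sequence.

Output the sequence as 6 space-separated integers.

Answer: 1 5 1 3 5 7

Derivation:
Step 1: leaves = {2,4,6,8}. Remove smallest leaf 2, emit neighbor 1.
Step 2: leaves = {4,6,8}. Remove smallest leaf 4, emit neighbor 5.
Step 3: leaves = {6,8}. Remove smallest leaf 6, emit neighbor 1.
Step 4: leaves = {1,8}. Remove smallest leaf 1, emit neighbor 3.
Step 5: leaves = {3,8}. Remove smallest leaf 3, emit neighbor 5.
Step 6: leaves = {5,8}. Remove smallest leaf 5, emit neighbor 7.
Done: 2 vertices remain (7, 8). Sequence = [1 5 1 3 5 7]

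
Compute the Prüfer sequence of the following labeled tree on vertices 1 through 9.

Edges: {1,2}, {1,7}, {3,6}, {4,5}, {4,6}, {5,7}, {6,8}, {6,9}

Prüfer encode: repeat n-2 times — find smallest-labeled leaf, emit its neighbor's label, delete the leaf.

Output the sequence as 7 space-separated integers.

Answer: 1 7 6 5 4 6 6

Derivation:
Step 1: leaves = {2,3,8,9}. Remove smallest leaf 2, emit neighbor 1.
Step 2: leaves = {1,3,8,9}. Remove smallest leaf 1, emit neighbor 7.
Step 3: leaves = {3,7,8,9}. Remove smallest leaf 3, emit neighbor 6.
Step 4: leaves = {7,8,9}. Remove smallest leaf 7, emit neighbor 5.
Step 5: leaves = {5,8,9}. Remove smallest leaf 5, emit neighbor 4.
Step 6: leaves = {4,8,9}. Remove smallest leaf 4, emit neighbor 6.
Step 7: leaves = {8,9}. Remove smallest leaf 8, emit neighbor 6.
Done: 2 vertices remain (6, 9). Sequence = [1 7 6 5 4 6 6]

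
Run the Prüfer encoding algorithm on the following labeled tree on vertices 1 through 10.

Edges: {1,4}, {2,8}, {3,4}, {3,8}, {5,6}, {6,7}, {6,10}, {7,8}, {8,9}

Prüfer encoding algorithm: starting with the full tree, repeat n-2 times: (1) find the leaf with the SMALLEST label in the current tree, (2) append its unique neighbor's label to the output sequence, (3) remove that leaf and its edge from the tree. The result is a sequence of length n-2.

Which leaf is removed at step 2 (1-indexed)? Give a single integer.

Step 1: current leaves = {1,2,5,9,10}. Remove leaf 1 (neighbor: 4).
Step 2: current leaves = {2,4,5,9,10}. Remove leaf 2 (neighbor: 8).

Answer: 2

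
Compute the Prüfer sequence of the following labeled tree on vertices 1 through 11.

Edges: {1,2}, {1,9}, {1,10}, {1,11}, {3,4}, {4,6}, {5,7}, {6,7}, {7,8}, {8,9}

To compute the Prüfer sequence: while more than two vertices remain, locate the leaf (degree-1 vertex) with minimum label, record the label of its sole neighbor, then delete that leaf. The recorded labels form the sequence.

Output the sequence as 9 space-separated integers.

Step 1: leaves = {2,3,5,10,11}. Remove smallest leaf 2, emit neighbor 1.
Step 2: leaves = {3,5,10,11}. Remove smallest leaf 3, emit neighbor 4.
Step 3: leaves = {4,5,10,11}. Remove smallest leaf 4, emit neighbor 6.
Step 4: leaves = {5,6,10,11}. Remove smallest leaf 5, emit neighbor 7.
Step 5: leaves = {6,10,11}. Remove smallest leaf 6, emit neighbor 7.
Step 6: leaves = {7,10,11}. Remove smallest leaf 7, emit neighbor 8.
Step 7: leaves = {8,10,11}. Remove smallest leaf 8, emit neighbor 9.
Step 8: leaves = {9,10,11}. Remove smallest leaf 9, emit neighbor 1.
Step 9: leaves = {10,11}. Remove smallest leaf 10, emit neighbor 1.
Done: 2 vertices remain (1, 11). Sequence = [1 4 6 7 7 8 9 1 1]

Answer: 1 4 6 7 7 8 9 1 1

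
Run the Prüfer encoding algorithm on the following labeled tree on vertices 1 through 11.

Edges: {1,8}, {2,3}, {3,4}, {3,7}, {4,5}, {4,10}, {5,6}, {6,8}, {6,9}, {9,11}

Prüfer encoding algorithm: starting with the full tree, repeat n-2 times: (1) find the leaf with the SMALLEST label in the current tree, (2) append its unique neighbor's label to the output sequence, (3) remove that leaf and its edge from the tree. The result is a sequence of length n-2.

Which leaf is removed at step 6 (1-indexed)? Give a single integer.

Answer: 10

Derivation:
Step 1: current leaves = {1,2,7,10,11}. Remove leaf 1 (neighbor: 8).
Step 2: current leaves = {2,7,8,10,11}. Remove leaf 2 (neighbor: 3).
Step 3: current leaves = {7,8,10,11}. Remove leaf 7 (neighbor: 3).
Step 4: current leaves = {3,8,10,11}. Remove leaf 3 (neighbor: 4).
Step 5: current leaves = {8,10,11}. Remove leaf 8 (neighbor: 6).
Step 6: current leaves = {10,11}. Remove leaf 10 (neighbor: 4).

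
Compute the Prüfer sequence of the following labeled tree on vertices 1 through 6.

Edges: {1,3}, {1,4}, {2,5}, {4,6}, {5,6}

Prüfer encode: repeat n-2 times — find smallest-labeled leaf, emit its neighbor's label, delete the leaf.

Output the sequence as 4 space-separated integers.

Step 1: leaves = {2,3}. Remove smallest leaf 2, emit neighbor 5.
Step 2: leaves = {3,5}. Remove smallest leaf 3, emit neighbor 1.
Step 3: leaves = {1,5}. Remove smallest leaf 1, emit neighbor 4.
Step 4: leaves = {4,5}. Remove smallest leaf 4, emit neighbor 6.
Done: 2 vertices remain (5, 6). Sequence = [5 1 4 6]

Answer: 5 1 4 6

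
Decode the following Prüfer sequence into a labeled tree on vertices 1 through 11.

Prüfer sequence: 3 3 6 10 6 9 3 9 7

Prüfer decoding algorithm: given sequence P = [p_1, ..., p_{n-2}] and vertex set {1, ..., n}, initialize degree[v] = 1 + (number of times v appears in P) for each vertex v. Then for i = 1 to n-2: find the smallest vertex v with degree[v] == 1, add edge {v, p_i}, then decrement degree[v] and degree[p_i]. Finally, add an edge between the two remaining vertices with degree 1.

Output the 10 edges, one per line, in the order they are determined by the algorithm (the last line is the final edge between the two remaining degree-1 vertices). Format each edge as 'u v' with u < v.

Initial degrees: {1:1, 2:1, 3:4, 4:1, 5:1, 6:3, 7:2, 8:1, 9:3, 10:2, 11:1}
Step 1: smallest deg-1 vertex = 1, p_1 = 3. Add edge {1,3}. Now deg[1]=0, deg[3]=3.
Step 2: smallest deg-1 vertex = 2, p_2 = 3. Add edge {2,3}. Now deg[2]=0, deg[3]=2.
Step 3: smallest deg-1 vertex = 4, p_3 = 6. Add edge {4,6}. Now deg[4]=0, deg[6]=2.
Step 4: smallest deg-1 vertex = 5, p_4 = 10. Add edge {5,10}. Now deg[5]=0, deg[10]=1.
Step 5: smallest deg-1 vertex = 8, p_5 = 6. Add edge {6,8}. Now deg[8]=0, deg[6]=1.
Step 6: smallest deg-1 vertex = 6, p_6 = 9. Add edge {6,9}. Now deg[6]=0, deg[9]=2.
Step 7: smallest deg-1 vertex = 10, p_7 = 3. Add edge {3,10}. Now deg[10]=0, deg[3]=1.
Step 8: smallest deg-1 vertex = 3, p_8 = 9. Add edge {3,9}. Now deg[3]=0, deg[9]=1.
Step 9: smallest deg-1 vertex = 9, p_9 = 7. Add edge {7,9}. Now deg[9]=0, deg[7]=1.
Final: two remaining deg-1 vertices are 7, 11. Add edge {7,11}.

Answer: 1 3
2 3
4 6
5 10
6 8
6 9
3 10
3 9
7 9
7 11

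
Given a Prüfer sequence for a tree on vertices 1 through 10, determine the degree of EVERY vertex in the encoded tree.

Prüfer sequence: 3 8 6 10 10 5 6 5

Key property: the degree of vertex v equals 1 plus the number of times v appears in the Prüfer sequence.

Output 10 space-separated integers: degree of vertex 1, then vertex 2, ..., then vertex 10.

p_1 = 3: count[3] becomes 1
p_2 = 8: count[8] becomes 1
p_3 = 6: count[6] becomes 1
p_4 = 10: count[10] becomes 1
p_5 = 10: count[10] becomes 2
p_6 = 5: count[5] becomes 1
p_7 = 6: count[6] becomes 2
p_8 = 5: count[5] becomes 2
Degrees (1 + count): deg[1]=1+0=1, deg[2]=1+0=1, deg[3]=1+1=2, deg[4]=1+0=1, deg[5]=1+2=3, deg[6]=1+2=3, deg[7]=1+0=1, deg[8]=1+1=2, deg[9]=1+0=1, deg[10]=1+2=3

Answer: 1 1 2 1 3 3 1 2 1 3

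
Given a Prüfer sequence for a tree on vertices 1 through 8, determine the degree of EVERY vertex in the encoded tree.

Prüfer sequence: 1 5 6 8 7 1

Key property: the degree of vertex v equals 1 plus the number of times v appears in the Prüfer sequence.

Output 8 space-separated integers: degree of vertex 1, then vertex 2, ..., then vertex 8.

p_1 = 1: count[1] becomes 1
p_2 = 5: count[5] becomes 1
p_3 = 6: count[6] becomes 1
p_4 = 8: count[8] becomes 1
p_5 = 7: count[7] becomes 1
p_6 = 1: count[1] becomes 2
Degrees (1 + count): deg[1]=1+2=3, deg[2]=1+0=1, deg[3]=1+0=1, deg[4]=1+0=1, deg[5]=1+1=2, deg[6]=1+1=2, deg[7]=1+1=2, deg[8]=1+1=2

Answer: 3 1 1 1 2 2 2 2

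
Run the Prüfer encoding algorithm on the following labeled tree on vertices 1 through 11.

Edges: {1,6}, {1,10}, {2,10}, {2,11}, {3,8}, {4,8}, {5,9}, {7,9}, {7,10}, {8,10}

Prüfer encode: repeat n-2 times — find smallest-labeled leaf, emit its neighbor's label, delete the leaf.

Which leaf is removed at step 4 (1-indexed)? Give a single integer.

Answer: 6

Derivation:
Step 1: current leaves = {3,4,5,6,11}. Remove leaf 3 (neighbor: 8).
Step 2: current leaves = {4,5,6,11}. Remove leaf 4 (neighbor: 8).
Step 3: current leaves = {5,6,8,11}. Remove leaf 5 (neighbor: 9).
Step 4: current leaves = {6,8,9,11}. Remove leaf 6 (neighbor: 1).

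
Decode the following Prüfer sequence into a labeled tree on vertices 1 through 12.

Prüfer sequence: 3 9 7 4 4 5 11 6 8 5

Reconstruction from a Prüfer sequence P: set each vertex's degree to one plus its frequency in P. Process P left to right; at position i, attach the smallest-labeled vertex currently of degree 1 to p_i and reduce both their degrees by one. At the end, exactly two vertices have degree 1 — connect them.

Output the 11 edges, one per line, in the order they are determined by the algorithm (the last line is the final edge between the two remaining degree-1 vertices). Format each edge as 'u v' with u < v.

Answer: 1 3
2 9
3 7
4 7
4 9
4 5
10 11
6 11
6 8
5 8
5 12

Derivation:
Initial degrees: {1:1, 2:1, 3:2, 4:3, 5:3, 6:2, 7:2, 8:2, 9:2, 10:1, 11:2, 12:1}
Step 1: smallest deg-1 vertex = 1, p_1 = 3. Add edge {1,3}. Now deg[1]=0, deg[3]=1.
Step 2: smallest deg-1 vertex = 2, p_2 = 9. Add edge {2,9}. Now deg[2]=0, deg[9]=1.
Step 3: smallest deg-1 vertex = 3, p_3 = 7. Add edge {3,7}. Now deg[3]=0, deg[7]=1.
Step 4: smallest deg-1 vertex = 7, p_4 = 4. Add edge {4,7}. Now deg[7]=0, deg[4]=2.
Step 5: smallest deg-1 vertex = 9, p_5 = 4. Add edge {4,9}. Now deg[9]=0, deg[4]=1.
Step 6: smallest deg-1 vertex = 4, p_6 = 5. Add edge {4,5}. Now deg[4]=0, deg[5]=2.
Step 7: smallest deg-1 vertex = 10, p_7 = 11. Add edge {10,11}. Now deg[10]=0, deg[11]=1.
Step 8: smallest deg-1 vertex = 11, p_8 = 6. Add edge {6,11}. Now deg[11]=0, deg[6]=1.
Step 9: smallest deg-1 vertex = 6, p_9 = 8. Add edge {6,8}. Now deg[6]=0, deg[8]=1.
Step 10: smallest deg-1 vertex = 8, p_10 = 5. Add edge {5,8}. Now deg[8]=0, deg[5]=1.
Final: two remaining deg-1 vertices are 5, 12. Add edge {5,12}.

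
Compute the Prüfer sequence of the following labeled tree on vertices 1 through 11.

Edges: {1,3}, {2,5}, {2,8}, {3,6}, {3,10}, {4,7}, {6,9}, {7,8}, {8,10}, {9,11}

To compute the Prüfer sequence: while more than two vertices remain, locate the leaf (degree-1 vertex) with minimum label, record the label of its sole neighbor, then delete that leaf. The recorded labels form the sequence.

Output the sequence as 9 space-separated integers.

Answer: 3 7 2 8 8 10 3 6 9

Derivation:
Step 1: leaves = {1,4,5,11}. Remove smallest leaf 1, emit neighbor 3.
Step 2: leaves = {4,5,11}. Remove smallest leaf 4, emit neighbor 7.
Step 3: leaves = {5,7,11}. Remove smallest leaf 5, emit neighbor 2.
Step 4: leaves = {2,7,11}. Remove smallest leaf 2, emit neighbor 8.
Step 5: leaves = {7,11}. Remove smallest leaf 7, emit neighbor 8.
Step 6: leaves = {8,11}. Remove smallest leaf 8, emit neighbor 10.
Step 7: leaves = {10,11}. Remove smallest leaf 10, emit neighbor 3.
Step 8: leaves = {3,11}. Remove smallest leaf 3, emit neighbor 6.
Step 9: leaves = {6,11}. Remove smallest leaf 6, emit neighbor 9.
Done: 2 vertices remain (9, 11). Sequence = [3 7 2 8 8 10 3 6 9]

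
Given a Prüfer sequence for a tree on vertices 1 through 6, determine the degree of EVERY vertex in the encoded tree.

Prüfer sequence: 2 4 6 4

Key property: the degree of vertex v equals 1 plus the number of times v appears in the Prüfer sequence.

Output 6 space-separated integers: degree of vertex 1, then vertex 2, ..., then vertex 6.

p_1 = 2: count[2] becomes 1
p_2 = 4: count[4] becomes 1
p_3 = 6: count[6] becomes 1
p_4 = 4: count[4] becomes 2
Degrees (1 + count): deg[1]=1+0=1, deg[2]=1+1=2, deg[3]=1+0=1, deg[4]=1+2=3, deg[5]=1+0=1, deg[6]=1+1=2

Answer: 1 2 1 3 1 2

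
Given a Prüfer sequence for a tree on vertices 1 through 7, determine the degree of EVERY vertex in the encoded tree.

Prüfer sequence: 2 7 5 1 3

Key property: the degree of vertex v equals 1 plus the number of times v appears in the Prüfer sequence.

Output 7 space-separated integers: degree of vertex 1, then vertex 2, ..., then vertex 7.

p_1 = 2: count[2] becomes 1
p_2 = 7: count[7] becomes 1
p_3 = 5: count[5] becomes 1
p_4 = 1: count[1] becomes 1
p_5 = 3: count[3] becomes 1
Degrees (1 + count): deg[1]=1+1=2, deg[2]=1+1=2, deg[3]=1+1=2, deg[4]=1+0=1, deg[5]=1+1=2, deg[6]=1+0=1, deg[7]=1+1=2

Answer: 2 2 2 1 2 1 2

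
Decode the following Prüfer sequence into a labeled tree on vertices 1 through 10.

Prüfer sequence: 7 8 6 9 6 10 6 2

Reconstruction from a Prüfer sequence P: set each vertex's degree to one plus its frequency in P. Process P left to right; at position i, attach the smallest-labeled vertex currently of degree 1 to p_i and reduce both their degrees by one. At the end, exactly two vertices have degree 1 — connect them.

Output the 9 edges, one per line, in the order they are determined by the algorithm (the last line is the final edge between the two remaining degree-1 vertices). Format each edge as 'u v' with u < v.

Initial degrees: {1:1, 2:2, 3:1, 4:1, 5:1, 6:4, 7:2, 8:2, 9:2, 10:2}
Step 1: smallest deg-1 vertex = 1, p_1 = 7. Add edge {1,7}. Now deg[1]=0, deg[7]=1.
Step 2: smallest deg-1 vertex = 3, p_2 = 8. Add edge {3,8}. Now deg[3]=0, deg[8]=1.
Step 3: smallest deg-1 vertex = 4, p_3 = 6. Add edge {4,6}. Now deg[4]=0, deg[6]=3.
Step 4: smallest deg-1 vertex = 5, p_4 = 9. Add edge {5,9}. Now deg[5]=0, deg[9]=1.
Step 5: smallest deg-1 vertex = 7, p_5 = 6. Add edge {6,7}. Now deg[7]=0, deg[6]=2.
Step 6: smallest deg-1 vertex = 8, p_6 = 10. Add edge {8,10}. Now deg[8]=0, deg[10]=1.
Step 7: smallest deg-1 vertex = 9, p_7 = 6. Add edge {6,9}. Now deg[9]=0, deg[6]=1.
Step 8: smallest deg-1 vertex = 6, p_8 = 2. Add edge {2,6}. Now deg[6]=0, deg[2]=1.
Final: two remaining deg-1 vertices are 2, 10. Add edge {2,10}.

Answer: 1 7
3 8
4 6
5 9
6 7
8 10
6 9
2 6
2 10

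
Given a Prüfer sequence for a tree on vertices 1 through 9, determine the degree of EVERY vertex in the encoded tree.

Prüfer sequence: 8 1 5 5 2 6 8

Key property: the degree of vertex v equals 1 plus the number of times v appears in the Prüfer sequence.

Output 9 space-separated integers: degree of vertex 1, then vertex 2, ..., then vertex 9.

Answer: 2 2 1 1 3 2 1 3 1

Derivation:
p_1 = 8: count[8] becomes 1
p_2 = 1: count[1] becomes 1
p_3 = 5: count[5] becomes 1
p_4 = 5: count[5] becomes 2
p_5 = 2: count[2] becomes 1
p_6 = 6: count[6] becomes 1
p_7 = 8: count[8] becomes 2
Degrees (1 + count): deg[1]=1+1=2, deg[2]=1+1=2, deg[3]=1+0=1, deg[4]=1+0=1, deg[5]=1+2=3, deg[6]=1+1=2, deg[7]=1+0=1, deg[8]=1+2=3, deg[9]=1+0=1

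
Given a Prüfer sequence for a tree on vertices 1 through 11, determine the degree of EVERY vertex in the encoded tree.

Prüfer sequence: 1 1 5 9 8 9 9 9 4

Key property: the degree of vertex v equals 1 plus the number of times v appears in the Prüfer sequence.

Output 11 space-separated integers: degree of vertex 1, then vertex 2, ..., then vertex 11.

p_1 = 1: count[1] becomes 1
p_2 = 1: count[1] becomes 2
p_3 = 5: count[5] becomes 1
p_4 = 9: count[9] becomes 1
p_5 = 8: count[8] becomes 1
p_6 = 9: count[9] becomes 2
p_7 = 9: count[9] becomes 3
p_8 = 9: count[9] becomes 4
p_9 = 4: count[4] becomes 1
Degrees (1 + count): deg[1]=1+2=3, deg[2]=1+0=1, deg[3]=1+0=1, deg[4]=1+1=2, deg[5]=1+1=2, deg[6]=1+0=1, deg[7]=1+0=1, deg[8]=1+1=2, deg[9]=1+4=5, deg[10]=1+0=1, deg[11]=1+0=1

Answer: 3 1 1 2 2 1 1 2 5 1 1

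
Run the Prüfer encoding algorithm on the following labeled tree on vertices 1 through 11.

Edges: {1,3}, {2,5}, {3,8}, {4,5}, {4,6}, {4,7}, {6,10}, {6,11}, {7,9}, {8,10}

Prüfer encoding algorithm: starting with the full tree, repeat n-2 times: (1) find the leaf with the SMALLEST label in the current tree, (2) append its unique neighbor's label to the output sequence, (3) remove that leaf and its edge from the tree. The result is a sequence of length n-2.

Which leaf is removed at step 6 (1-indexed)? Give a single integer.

Answer: 9

Derivation:
Step 1: current leaves = {1,2,9,11}. Remove leaf 1 (neighbor: 3).
Step 2: current leaves = {2,3,9,11}. Remove leaf 2 (neighbor: 5).
Step 3: current leaves = {3,5,9,11}. Remove leaf 3 (neighbor: 8).
Step 4: current leaves = {5,8,9,11}. Remove leaf 5 (neighbor: 4).
Step 5: current leaves = {8,9,11}. Remove leaf 8 (neighbor: 10).
Step 6: current leaves = {9,10,11}. Remove leaf 9 (neighbor: 7).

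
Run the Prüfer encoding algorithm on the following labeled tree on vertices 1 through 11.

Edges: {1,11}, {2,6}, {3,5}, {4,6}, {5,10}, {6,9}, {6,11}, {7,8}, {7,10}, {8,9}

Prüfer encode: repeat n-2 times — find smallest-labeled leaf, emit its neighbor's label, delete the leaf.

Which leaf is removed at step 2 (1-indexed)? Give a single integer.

Answer: 2

Derivation:
Step 1: current leaves = {1,2,3,4}. Remove leaf 1 (neighbor: 11).
Step 2: current leaves = {2,3,4,11}. Remove leaf 2 (neighbor: 6).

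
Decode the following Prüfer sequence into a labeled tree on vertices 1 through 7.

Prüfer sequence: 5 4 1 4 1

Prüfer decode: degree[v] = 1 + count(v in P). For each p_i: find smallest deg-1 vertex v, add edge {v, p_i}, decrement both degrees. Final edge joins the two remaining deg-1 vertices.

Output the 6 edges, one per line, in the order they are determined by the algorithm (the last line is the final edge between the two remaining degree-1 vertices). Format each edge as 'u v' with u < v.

Initial degrees: {1:3, 2:1, 3:1, 4:3, 5:2, 6:1, 7:1}
Step 1: smallest deg-1 vertex = 2, p_1 = 5. Add edge {2,5}. Now deg[2]=0, deg[5]=1.
Step 2: smallest deg-1 vertex = 3, p_2 = 4. Add edge {3,4}. Now deg[3]=0, deg[4]=2.
Step 3: smallest deg-1 vertex = 5, p_3 = 1. Add edge {1,5}. Now deg[5]=0, deg[1]=2.
Step 4: smallest deg-1 vertex = 6, p_4 = 4. Add edge {4,6}. Now deg[6]=0, deg[4]=1.
Step 5: smallest deg-1 vertex = 4, p_5 = 1. Add edge {1,4}. Now deg[4]=0, deg[1]=1.
Final: two remaining deg-1 vertices are 1, 7. Add edge {1,7}.

Answer: 2 5
3 4
1 5
4 6
1 4
1 7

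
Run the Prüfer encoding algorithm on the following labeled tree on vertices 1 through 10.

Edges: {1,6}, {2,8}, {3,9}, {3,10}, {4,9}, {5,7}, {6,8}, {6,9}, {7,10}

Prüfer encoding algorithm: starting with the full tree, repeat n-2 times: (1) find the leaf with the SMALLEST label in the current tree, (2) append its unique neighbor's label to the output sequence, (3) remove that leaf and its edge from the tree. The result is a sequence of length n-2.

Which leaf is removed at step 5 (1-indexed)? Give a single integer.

Answer: 7

Derivation:
Step 1: current leaves = {1,2,4,5}. Remove leaf 1 (neighbor: 6).
Step 2: current leaves = {2,4,5}. Remove leaf 2 (neighbor: 8).
Step 3: current leaves = {4,5,8}. Remove leaf 4 (neighbor: 9).
Step 4: current leaves = {5,8}. Remove leaf 5 (neighbor: 7).
Step 5: current leaves = {7,8}. Remove leaf 7 (neighbor: 10).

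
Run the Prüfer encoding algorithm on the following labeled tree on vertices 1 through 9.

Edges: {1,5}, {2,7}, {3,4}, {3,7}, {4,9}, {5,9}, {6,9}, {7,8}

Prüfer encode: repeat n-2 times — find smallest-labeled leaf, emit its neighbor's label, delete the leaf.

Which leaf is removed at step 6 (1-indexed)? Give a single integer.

Answer: 7

Derivation:
Step 1: current leaves = {1,2,6,8}. Remove leaf 1 (neighbor: 5).
Step 2: current leaves = {2,5,6,8}. Remove leaf 2 (neighbor: 7).
Step 3: current leaves = {5,6,8}. Remove leaf 5 (neighbor: 9).
Step 4: current leaves = {6,8}. Remove leaf 6 (neighbor: 9).
Step 5: current leaves = {8,9}. Remove leaf 8 (neighbor: 7).
Step 6: current leaves = {7,9}. Remove leaf 7 (neighbor: 3).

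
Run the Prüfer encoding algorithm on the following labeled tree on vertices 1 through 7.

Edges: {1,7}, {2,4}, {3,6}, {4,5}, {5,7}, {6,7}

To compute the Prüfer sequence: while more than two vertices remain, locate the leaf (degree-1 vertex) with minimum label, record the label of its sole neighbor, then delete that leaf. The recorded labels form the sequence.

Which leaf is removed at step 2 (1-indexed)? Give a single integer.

Answer: 2

Derivation:
Step 1: current leaves = {1,2,3}. Remove leaf 1 (neighbor: 7).
Step 2: current leaves = {2,3}. Remove leaf 2 (neighbor: 4).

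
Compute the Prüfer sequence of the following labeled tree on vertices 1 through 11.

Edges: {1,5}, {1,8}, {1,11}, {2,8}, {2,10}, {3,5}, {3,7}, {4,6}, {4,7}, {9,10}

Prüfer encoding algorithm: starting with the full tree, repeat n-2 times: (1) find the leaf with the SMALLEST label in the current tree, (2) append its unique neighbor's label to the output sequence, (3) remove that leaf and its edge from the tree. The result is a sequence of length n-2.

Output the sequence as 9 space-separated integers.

Answer: 4 7 3 5 1 10 2 8 1

Derivation:
Step 1: leaves = {6,9,11}. Remove smallest leaf 6, emit neighbor 4.
Step 2: leaves = {4,9,11}. Remove smallest leaf 4, emit neighbor 7.
Step 3: leaves = {7,9,11}. Remove smallest leaf 7, emit neighbor 3.
Step 4: leaves = {3,9,11}. Remove smallest leaf 3, emit neighbor 5.
Step 5: leaves = {5,9,11}. Remove smallest leaf 5, emit neighbor 1.
Step 6: leaves = {9,11}. Remove smallest leaf 9, emit neighbor 10.
Step 7: leaves = {10,11}. Remove smallest leaf 10, emit neighbor 2.
Step 8: leaves = {2,11}. Remove smallest leaf 2, emit neighbor 8.
Step 9: leaves = {8,11}. Remove smallest leaf 8, emit neighbor 1.
Done: 2 vertices remain (1, 11). Sequence = [4 7 3 5 1 10 2 8 1]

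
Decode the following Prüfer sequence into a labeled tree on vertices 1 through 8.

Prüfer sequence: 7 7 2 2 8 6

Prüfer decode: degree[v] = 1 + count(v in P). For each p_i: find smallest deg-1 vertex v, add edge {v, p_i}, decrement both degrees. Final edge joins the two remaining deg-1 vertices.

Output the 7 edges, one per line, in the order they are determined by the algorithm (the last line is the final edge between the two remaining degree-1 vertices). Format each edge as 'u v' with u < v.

Answer: 1 7
3 7
2 4
2 5
2 8
6 7
6 8

Derivation:
Initial degrees: {1:1, 2:3, 3:1, 4:1, 5:1, 6:2, 7:3, 8:2}
Step 1: smallest deg-1 vertex = 1, p_1 = 7. Add edge {1,7}. Now deg[1]=0, deg[7]=2.
Step 2: smallest deg-1 vertex = 3, p_2 = 7. Add edge {3,7}. Now deg[3]=0, deg[7]=1.
Step 3: smallest deg-1 vertex = 4, p_3 = 2. Add edge {2,4}. Now deg[4]=0, deg[2]=2.
Step 4: smallest deg-1 vertex = 5, p_4 = 2. Add edge {2,5}. Now deg[5]=0, deg[2]=1.
Step 5: smallest deg-1 vertex = 2, p_5 = 8. Add edge {2,8}. Now deg[2]=0, deg[8]=1.
Step 6: smallest deg-1 vertex = 7, p_6 = 6. Add edge {6,7}. Now deg[7]=0, deg[6]=1.
Final: two remaining deg-1 vertices are 6, 8. Add edge {6,8}.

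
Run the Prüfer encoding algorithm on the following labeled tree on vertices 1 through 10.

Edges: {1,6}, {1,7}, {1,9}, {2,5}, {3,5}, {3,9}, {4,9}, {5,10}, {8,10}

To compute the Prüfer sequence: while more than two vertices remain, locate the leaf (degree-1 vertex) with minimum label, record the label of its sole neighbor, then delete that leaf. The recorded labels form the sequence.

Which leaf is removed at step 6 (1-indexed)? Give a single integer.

Step 1: current leaves = {2,4,6,7,8}. Remove leaf 2 (neighbor: 5).
Step 2: current leaves = {4,6,7,8}. Remove leaf 4 (neighbor: 9).
Step 3: current leaves = {6,7,8}. Remove leaf 6 (neighbor: 1).
Step 4: current leaves = {7,8}. Remove leaf 7 (neighbor: 1).
Step 5: current leaves = {1,8}. Remove leaf 1 (neighbor: 9).
Step 6: current leaves = {8,9}. Remove leaf 8 (neighbor: 10).

Answer: 8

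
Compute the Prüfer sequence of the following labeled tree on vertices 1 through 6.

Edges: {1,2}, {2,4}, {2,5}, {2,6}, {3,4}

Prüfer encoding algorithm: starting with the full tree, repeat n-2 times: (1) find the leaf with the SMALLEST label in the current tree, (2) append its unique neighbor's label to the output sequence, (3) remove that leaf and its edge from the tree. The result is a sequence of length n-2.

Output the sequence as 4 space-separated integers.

Answer: 2 4 2 2

Derivation:
Step 1: leaves = {1,3,5,6}. Remove smallest leaf 1, emit neighbor 2.
Step 2: leaves = {3,5,6}. Remove smallest leaf 3, emit neighbor 4.
Step 3: leaves = {4,5,6}. Remove smallest leaf 4, emit neighbor 2.
Step 4: leaves = {5,6}. Remove smallest leaf 5, emit neighbor 2.
Done: 2 vertices remain (2, 6). Sequence = [2 4 2 2]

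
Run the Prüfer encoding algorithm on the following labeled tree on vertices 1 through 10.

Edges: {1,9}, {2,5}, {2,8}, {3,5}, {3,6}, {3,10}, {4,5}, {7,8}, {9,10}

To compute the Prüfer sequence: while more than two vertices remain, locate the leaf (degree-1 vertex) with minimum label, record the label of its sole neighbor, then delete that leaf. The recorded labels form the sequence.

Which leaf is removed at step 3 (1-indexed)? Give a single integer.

Answer: 6

Derivation:
Step 1: current leaves = {1,4,6,7}. Remove leaf 1 (neighbor: 9).
Step 2: current leaves = {4,6,7,9}. Remove leaf 4 (neighbor: 5).
Step 3: current leaves = {6,7,9}. Remove leaf 6 (neighbor: 3).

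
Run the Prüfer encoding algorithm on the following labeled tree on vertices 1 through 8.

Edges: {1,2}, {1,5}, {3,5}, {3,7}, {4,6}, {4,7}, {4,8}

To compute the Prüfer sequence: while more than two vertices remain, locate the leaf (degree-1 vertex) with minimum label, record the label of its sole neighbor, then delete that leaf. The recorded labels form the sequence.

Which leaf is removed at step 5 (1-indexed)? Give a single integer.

Answer: 6

Derivation:
Step 1: current leaves = {2,6,8}. Remove leaf 2 (neighbor: 1).
Step 2: current leaves = {1,6,8}. Remove leaf 1 (neighbor: 5).
Step 3: current leaves = {5,6,8}. Remove leaf 5 (neighbor: 3).
Step 4: current leaves = {3,6,8}. Remove leaf 3 (neighbor: 7).
Step 5: current leaves = {6,7,8}. Remove leaf 6 (neighbor: 4).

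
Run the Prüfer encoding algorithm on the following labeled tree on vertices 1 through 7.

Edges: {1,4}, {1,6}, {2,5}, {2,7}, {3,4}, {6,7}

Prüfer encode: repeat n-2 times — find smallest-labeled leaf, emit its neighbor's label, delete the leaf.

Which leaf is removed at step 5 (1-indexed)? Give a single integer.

Answer: 2

Derivation:
Step 1: current leaves = {3,5}. Remove leaf 3 (neighbor: 4).
Step 2: current leaves = {4,5}. Remove leaf 4 (neighbor: 1).
Step 3: current leaves = {1,5}. Remove leaf 1 (neighbor: 6).
Step 4: current leaves = {5,6}. Remove leaf 5 (neighbor: 2).
Step 5: current leaves = {2,6}. Remove leaf 2 (neighbor: 7).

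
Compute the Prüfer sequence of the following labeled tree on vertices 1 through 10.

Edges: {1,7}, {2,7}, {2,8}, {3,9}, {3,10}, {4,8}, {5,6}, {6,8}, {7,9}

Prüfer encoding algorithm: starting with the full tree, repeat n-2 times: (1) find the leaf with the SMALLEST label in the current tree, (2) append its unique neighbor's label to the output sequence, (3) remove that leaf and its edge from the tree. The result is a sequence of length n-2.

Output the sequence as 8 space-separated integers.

Step 1: leaves = {1,4,5,10}. Remove smallest leaf 1, emit neighbor 7.
Step 2: leaves = {4,5,10}. Remove smallest leaf 4, emit neighbor 8.
Step 3: leaves = {5,10}. Remove smallest leaf 5, emit neighbor 6.
Step 4: leaves = {6,10}. Remove smallest leaf 6, emit neighbor 8.
Step 5: leaves = {8,10}. Remove smallest leaf 8, emit neighbor 2.
Step 6: leaves = {2,10}. Remove smallest leaf 2, emit neighbor 7.
Step 7: leaves = {7,10}. Remove smallest leaf 7, emit neighbor 9.
Step 8: leaves = {9,10}. Remove smallest leaf 9, emit neighbor 3.
Done: 2 vertices remain (3, 10). Sequence = [7 8 6 8 2 7 9 3]

Answer: 7 8 6 8 2 7 9 3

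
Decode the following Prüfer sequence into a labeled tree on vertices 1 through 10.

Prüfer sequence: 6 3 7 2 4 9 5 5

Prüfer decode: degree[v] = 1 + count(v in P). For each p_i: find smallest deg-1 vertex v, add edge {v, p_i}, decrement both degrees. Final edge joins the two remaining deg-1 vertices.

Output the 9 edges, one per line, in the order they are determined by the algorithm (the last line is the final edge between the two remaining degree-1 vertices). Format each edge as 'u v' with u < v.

Answer: 1 6
3 6
3 7
2 7
2 4
4 9
5 8
5 9
5 10

Derivation:
Initial degrees: {1:1, 2:2, 3:2, 4:2, 5:3, 6:2, 7:2, 8:1, 9:2, 10:1}
Step 1: smallest deg-1 vertex = 1, p_1 = 6. Add edge {1,6}. Now deg[1]=0, deg[6]=1.
Step 2: smallest deg-1 vertex = 6, p_2 = 3. Add edge {3,6}. Now deg[6]=0, deg[3]=1.
Step 3: smallest deg-1 vertex = 3, p_3 = 7. Add edge {3,7}. Now deg[3]=0, deg[7]=1.
Step 4: smallest deg-1 vertex = 7, p_4 = 2. Add edge {2,7}. Now deg[7]=0, deg[2]=1.
Step 5: smallest deg-1 vertex = 2, p_5 = 4. Add edge {2,4}. Now deg[2]=0, deg[4]=1.
Step 6: smallest deg-1 vertex = 4, p_6 = 9. Add edge {4,9}. Now deg[4]=0, deg[9]=1.
Step 7: smallest deg-1 vertex = 8, p_7 = 5. Add edge {5,8}. Now deg[8]=0, deg[5]=2.
Step 8: smallest deg-1 vertex = 9, p_8 = 5. Add edge {5,9}. Now deg[9]=0, deg[5]=1.
Final: two remaining deg-1 vertices are 5, 10. Add edge {5,10}.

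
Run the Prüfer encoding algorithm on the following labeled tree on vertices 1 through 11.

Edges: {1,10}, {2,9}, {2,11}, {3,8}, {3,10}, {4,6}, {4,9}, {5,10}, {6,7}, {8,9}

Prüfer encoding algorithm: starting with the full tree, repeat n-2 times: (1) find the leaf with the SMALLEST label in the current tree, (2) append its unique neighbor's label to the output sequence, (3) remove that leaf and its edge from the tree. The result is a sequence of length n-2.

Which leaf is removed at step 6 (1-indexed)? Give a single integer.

Answer: 10

Derivation:
Step 1: current leaves = {1,5,7,11}. Remove leaf 1 (neighbor: 10).
Step 2: current leaves = {5,7,11}. Remove leaf 5 (neighbor: 10).
Step 3: current leaves = {7,10,11}. Remove leaf 7 (neighbor: 6).
Step 4: current leaves = {6,10,11}. Remove leaf 6 (neighbor: 4).
Step 5: current leaves = {4,10,11}. Remove leaf 4 (neighbor: 9).
Step 6: current leaves = {10,11}. Remove leaf 10 (neighbor: 3).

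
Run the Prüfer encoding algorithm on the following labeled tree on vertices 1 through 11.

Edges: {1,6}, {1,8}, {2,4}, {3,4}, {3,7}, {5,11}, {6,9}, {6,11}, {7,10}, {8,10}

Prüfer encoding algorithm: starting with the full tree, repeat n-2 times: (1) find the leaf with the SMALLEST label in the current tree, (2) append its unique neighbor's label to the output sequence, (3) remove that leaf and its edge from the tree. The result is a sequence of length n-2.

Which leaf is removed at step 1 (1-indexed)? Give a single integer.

Answer: 2

Derivation:
Step 1: current leaves = {2,5,9}. Remove leaf 2 (neighbor: 4).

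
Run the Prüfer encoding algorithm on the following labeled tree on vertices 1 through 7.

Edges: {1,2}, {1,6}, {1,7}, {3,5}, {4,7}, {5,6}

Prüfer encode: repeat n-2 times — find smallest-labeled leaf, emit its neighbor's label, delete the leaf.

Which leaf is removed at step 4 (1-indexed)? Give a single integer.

Answer: 5

Derivation:
Step 1: current leaves = {2,3,4}. Remove leaf 2 (neighbor: 1).
Step 2: current leaves = {3,4}. Remove leaf 3 (neighbor: 5).
Step 3: current leaves = {4,5}. Remove leaf 4 (neighbor: 7).
Step 4: current leaves = {5,7}. Remove leaf 5 (neighbor: 6).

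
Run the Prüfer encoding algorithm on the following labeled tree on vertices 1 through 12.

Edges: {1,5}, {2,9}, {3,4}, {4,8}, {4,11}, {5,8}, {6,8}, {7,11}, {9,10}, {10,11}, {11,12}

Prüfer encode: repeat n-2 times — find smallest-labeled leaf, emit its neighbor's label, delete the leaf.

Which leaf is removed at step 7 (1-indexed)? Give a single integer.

Step 1: current leaves = {1,2,3,6,7,12}. Remove leaf 1 (neighbor: 5).
Step 2: current leaves = {2,3,5,6,7,12}. Remove leaf 2 (neighbor: 9).
Step 3: current leaves = {3,5,6,7,9,12}. Remove leaf 3 (neighbor: 4).
Step 4: current leaves = {5,6,7,9,12}. Remove leaf 5 (neighbor: 8).
Step 5: current leaves = {6,7,9,12}. Remove leaf 6 (neighbor: 8).
Step 6: current leaves = {7,8,9,12}. Remove leaf 7 (neighbor: 11).
Step 7: current leaves = {8,9,12}. Remove leaf 8 (neighbor: 4).

Answer: 8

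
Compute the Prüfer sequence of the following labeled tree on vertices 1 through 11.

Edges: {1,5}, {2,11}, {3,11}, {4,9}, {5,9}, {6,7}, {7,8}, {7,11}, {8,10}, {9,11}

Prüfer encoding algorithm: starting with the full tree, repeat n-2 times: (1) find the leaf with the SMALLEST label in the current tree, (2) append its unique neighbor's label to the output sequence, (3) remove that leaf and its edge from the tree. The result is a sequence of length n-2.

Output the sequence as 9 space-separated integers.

Step 1: leaves = {1,2,3,4,6,10}. Remove smallest leaf 1, emit neighbor 5.
Step 2: leaves = {2,3,4,5,6,10}. Remove smallest leaf 2, emit neighbor 11.
Step 3: leaves = {3,4,5,6,10}. Remove smallest leaf 3, emit neighbor 11.
Step 4: leaves = {4,5,6,10}. Remove smallest leaf 4, emit neighbor 9.
Step 5: leaves = {5,6,10}. Remove smallest leaf 5, emit neighbor 9.
Step 6: leaves = {6,9,10}. Remove smallest leaf 6, emit neighbor 7.
Step 7: leaves = {9,10}. Remove smallest leaf 9, emit neighbor 11.
Step 8: leaves = {10,11}. Remove smallest leaf 10, emit neighbor 8.
Step 9: leaves = {8,11}. Remove smallest leaf 8, emit neighbor 7.
Done: 2 vertices remain (7, 11). Sequence = [5 11 11 9 9 7 11 8 7]

Answer: 5 11 11 9 9 7 11 8 7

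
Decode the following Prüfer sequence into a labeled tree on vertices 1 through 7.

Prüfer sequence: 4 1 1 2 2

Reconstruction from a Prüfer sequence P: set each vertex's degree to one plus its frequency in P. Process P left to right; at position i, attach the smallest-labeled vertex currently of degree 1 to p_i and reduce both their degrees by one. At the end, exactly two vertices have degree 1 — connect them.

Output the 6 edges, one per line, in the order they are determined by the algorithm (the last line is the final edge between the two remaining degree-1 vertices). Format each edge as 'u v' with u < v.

Answer: 3 4
1 4
1 5
1 2
2 6
2 7

Derivation:
Initial degrees: {1:3, 2:3, 3:1, 4:2, 5:1, 6:1, 7:1}
Step 1: smallest deg-1 vertex = 3, p_1 = 4. Add edge {3,4}. Now deg[3]=0, deg[4]=1.
Step 2: smallest deg-1 vertex = 4, p_2 = 1. Add edge {1,4}. Now deg[4]=0, deg[1]=2.
Step 3: smallest deg-1 vertex = 5, p_3 = 1. Add edge {1,5}. Now deg[5]=0, deg[1]=1.
Step 4: smallest deg-1 vertex = 1, p_4 = 2. Add edge {1,2}. Now deg[1]=0, deg[2]=2.
Step 5: smallest deg-1 vertex = 6, p_5 = 2. Add edge {2,6}. Now deg[6]=0, deg[2]=1.
Final: two remaining deg-1 vertices are 2, 7. Add edge {2,7}.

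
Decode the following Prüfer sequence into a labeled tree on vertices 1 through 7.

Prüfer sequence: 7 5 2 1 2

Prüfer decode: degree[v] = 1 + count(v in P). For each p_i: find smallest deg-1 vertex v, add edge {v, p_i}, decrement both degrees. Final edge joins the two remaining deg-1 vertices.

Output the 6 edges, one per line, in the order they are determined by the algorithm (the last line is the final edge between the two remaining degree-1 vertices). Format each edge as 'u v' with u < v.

Initial degrees: {1:2, 2:3, 3:1, 4:1, 5:2, 6:1, 7:2}
Step 1: smallest deg-1 vertex = 3, p_1 = 7. Add edge {3,7}. Now deg[3]=0, deg[7]=1.
Step 2: smallest deg-1 vertex = 4, p_2 = 5. Add edge {4,5}. Now deg[4]=0, deg[5]=1.
Step 3: smallest deg-1 vertex = 5, p_3 = 2. Add edge {2,5}. Now deg[5]=0, deg[2]=2.
Step 4: smallest deg-1 vertex = 6, p_4 = 1. Add edge {1,6}. Now deg[6]=0, deg[1]=1.
Step 5: smallest deg-1 vertex = 1, p_5 = 2. Add edge {1,2}. Now deg[1]=0, deg[2]=1.
Final: two remaining deg-1 vertices are 2, 7. Add edge {2,7}.

Answer: 3 7
4 5
2 5
1 6
1 2
2 7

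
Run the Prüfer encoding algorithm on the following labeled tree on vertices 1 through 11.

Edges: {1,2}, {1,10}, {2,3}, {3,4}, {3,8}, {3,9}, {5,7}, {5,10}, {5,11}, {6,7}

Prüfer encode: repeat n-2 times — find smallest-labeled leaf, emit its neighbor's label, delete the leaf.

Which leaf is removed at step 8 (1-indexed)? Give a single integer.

Step 1: current leaves = {4,6,8,9,11}. Remove leaf 4 (neighbor: 3).
Step 2: current leaves = {6,8,9,11}. Remove leaf 6 (neighbor: 7).
Step 3: current leaves = {7,8,9,11}. Remove leaf 7 (neighbor: 5).
Step 4: current leaves = {8,9,11}. Remove leaf 8 (neighbor: 3).
Step 5: current leaves = {9,11}. Remove leaf 9 (neighbor: 3).
Step 6: current leaves = {3,11}. Remove leaf 3 (neighbor: 2).
Step 7: current leaves = {2,11}. Remove leaf 2 (neighbor: 1).
Step 8: current leaves = {1,11}. Remove leaf 1 (neighbor: 10).

Answer: 1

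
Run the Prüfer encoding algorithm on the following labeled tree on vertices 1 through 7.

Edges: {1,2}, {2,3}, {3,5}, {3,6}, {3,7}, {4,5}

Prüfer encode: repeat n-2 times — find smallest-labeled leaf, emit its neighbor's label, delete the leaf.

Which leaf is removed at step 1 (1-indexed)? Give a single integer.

Answer: 1

Derivation:
Step 1: current leaves = {1,4,6,7}. Remove leaf 1 (neighbor: 2).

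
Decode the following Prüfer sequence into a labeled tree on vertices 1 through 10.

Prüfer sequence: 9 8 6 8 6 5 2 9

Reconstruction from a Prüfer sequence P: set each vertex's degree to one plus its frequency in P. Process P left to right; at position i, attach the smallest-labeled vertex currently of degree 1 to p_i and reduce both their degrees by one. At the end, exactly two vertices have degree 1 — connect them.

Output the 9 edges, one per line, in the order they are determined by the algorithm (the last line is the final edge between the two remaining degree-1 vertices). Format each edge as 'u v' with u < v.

Answer: 1 9
3 8
4 6
7 8
6 8
5 6
2 5
2 9
9 10

Derivation:
Initial degrees: {1:1, 2:2, 3:1, 4:1, 5:2, 6:3, 7:1, 8:3, 9:3, 10:1}
Step 1: smallest deg-1 vertex = 1, p_1 = 9. Add edge {1,9}. Now deg[1]=0, deg[9]=2.
Step 2: smallest deg-1 vertex = 3, p_2 = 8. Add edge {3,8}. Now deg[3]=0, deg[8]=2.
Step 3: smallest deg-1 vertex = 4, p_3 = 6. Add edge {4,6}. Now deg[4]=0, deg[6]=2.
Step 4: smallest deg-1 vertex = 7, p_4 = 8. Add edge {7,8}. Now deg[7]=0, deg[8]=1.
Step 5: smallest deg-1 vertex = 8, p_5 = 6. Add edge {6,8}. Now deg[8]=0, deg[6]=1.
Step 6: smallest deg-1 vertex = 6, p_6 = 5. Add edge {5,6}. Now deg[6]=0, deg[5]=1.
Step 7: smallest deg-1 vertex = 5, p_7 = 2. Add edge {2,5}. Now deg[5]=0, deg[2]=1.
Step 8: smallest deg-1 vertex = 2, p_8 = 9. Add edge {2,9}. Now deg[2]=0, deg[9]=1.
Final: two remaining deg-1 vertices are 9, 10. Add edge {9,10}.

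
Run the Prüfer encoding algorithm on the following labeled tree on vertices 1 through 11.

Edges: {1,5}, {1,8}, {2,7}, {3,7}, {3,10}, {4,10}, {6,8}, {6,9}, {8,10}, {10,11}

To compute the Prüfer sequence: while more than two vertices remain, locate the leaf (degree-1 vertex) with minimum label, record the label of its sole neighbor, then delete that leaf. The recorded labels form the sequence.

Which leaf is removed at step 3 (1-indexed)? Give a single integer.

Step 1: current leaves = {2,4,5,9,11}. Remove leaf 2 (neighbor: 7).
Step 2: current leaves = {4,5,7,9,11}. Remove leaf 4 (neighbor: 10).
Step 3: current leaves = {5,7,9,11}. Remove leaf 5 (neighbor: 1).

Answer: 5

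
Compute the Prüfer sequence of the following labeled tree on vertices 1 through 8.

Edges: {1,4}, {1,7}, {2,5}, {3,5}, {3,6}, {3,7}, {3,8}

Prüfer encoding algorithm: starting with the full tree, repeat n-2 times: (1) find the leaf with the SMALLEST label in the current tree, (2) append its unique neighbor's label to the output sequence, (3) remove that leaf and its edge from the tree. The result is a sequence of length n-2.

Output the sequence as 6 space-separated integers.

Step 1: leaves = {2,4,6,8}. Remove smallest leaf 2, emit neighbor 5.
Step 2: leaves = {4,5,6,8}. Remove smallest leaf 4, emit neighbor 1.
Step 3: leaves = {1,5,6,8}. Remove smallest leaf 1, emit neighbor 7.
Step 4: leaves = {5,6,7,8}. Remove smallest leaf 5, emit neighbor 3.
Step 5: leaves = {6,7,8}. Remove smallest leaf 6, emit neighbor 3.
Step 6: leaves = {7,8}. Remove smallest leaf 7, emit neighbor 3.
Done: 2 vertices remain (3, 8). Sequence = [5 1 7 3 3 3]

Answer: 5 1 7 3 3 3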